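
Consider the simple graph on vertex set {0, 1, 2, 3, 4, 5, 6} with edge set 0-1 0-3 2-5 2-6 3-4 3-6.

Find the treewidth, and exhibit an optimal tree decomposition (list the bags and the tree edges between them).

Treewidth 1.
One optimal decomposition is:
Bags: B1 = {0, 3}  B2 = {3, 6}  B3 = {0, 1}  B4 = {3, 4}  B5 = {2, 6}  B6 = {2, 5}
Tree: B1–B2, B1–B3, B1–B4, B2–B5, B5–B6

The largest bag has 2 vertices, giving width 1; this decomposition certifies tw(G) ≤ 1. G has an edge, so its treewidth is at least 1. Hence tw(G) = 1 exactly.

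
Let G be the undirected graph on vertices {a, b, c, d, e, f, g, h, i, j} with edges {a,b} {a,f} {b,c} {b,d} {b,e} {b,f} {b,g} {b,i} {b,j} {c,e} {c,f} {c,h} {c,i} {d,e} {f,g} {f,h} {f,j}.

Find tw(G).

2

A width-2 tree decomposition is:
Bags: B1 = {c, f, h}  B2 = {b, c, f}  B3 = {b, f, g}  B4 = {b, c, e}  B5 = {b, c, i}  B6 = {b, d, e}  B7 = {a, b, f}  B8 = {b, f, j}
Tree: B1–B2, B2–B3, B2–B4, B2–B5, B4–B6, B3–B7, B3–B8
Each bag holds 3 vertices, so the decomposition has width 2, which upper-bounds the treewidth. For the lower bound, the 3 vertices {c, f, h} are pairwise adjacent, and any tree decomposition puts a clique entirely inside one bag — forcing width ≥ 2. Therefore the treewidth is 2.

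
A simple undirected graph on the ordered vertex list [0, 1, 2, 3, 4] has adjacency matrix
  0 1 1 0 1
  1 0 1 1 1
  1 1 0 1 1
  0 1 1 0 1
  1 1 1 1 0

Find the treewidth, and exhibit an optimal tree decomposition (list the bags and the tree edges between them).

Treewidth 3.
One such decomposition:
Bags: B1 = {0, 1, 2, 4}  B2 = {1, 2, 3, 4}
Tree: B1–B2

The largest bag has 4 vertices, giving width 3; this decomposition certifies tw(G) ≤ 3. For the lower bound, the 4 vertices {0, 1, 2, 4} are pairwise adjacent, and any tree decomposition puts a clique entirely inside one bag — forcing width ≥ 3. Therefore the treewidth is 3.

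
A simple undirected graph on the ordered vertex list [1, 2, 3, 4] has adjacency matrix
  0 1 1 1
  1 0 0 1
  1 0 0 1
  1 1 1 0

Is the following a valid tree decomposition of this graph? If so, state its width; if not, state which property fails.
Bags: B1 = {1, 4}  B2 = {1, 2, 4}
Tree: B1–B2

A tree decomposition must satisfy three properties: every vertex lies in some bag; for every edge, both endpoints lie together in some bag; and for every vertex, the bags containing it form a connected subtree. Here vertex 3 appears in no bag, so the decomposition is invalid.

No — vertex 3 appears in no bag.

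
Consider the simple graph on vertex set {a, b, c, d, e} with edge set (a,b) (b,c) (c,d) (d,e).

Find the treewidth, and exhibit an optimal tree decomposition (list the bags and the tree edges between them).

Treewidth 1.
One such decomposition:
Bags: B1 = {a, b}  B2 = {b, c}  B3 = {c, d}  B4 = {d, e}
Tree: B1–B2, B2–B3, B3–B4

Every bag has size at most 2, so the width is 2 − 1 = 1 and tw(G) ≤ 1. G has an edge, so its treewidth is at least 1. The upper and lower bounds meet at 1, so that is the treewidth.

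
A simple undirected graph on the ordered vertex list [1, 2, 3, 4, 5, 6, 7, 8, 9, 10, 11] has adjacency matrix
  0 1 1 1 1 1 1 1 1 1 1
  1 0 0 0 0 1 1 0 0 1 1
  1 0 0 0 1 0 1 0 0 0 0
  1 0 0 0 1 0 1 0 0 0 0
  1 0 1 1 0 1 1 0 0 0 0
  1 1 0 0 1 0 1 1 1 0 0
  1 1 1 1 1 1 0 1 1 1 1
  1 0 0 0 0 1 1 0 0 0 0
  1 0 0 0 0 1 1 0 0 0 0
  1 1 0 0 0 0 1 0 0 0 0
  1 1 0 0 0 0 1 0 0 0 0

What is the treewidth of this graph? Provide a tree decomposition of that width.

Every bag has size at most 4, so the width is 4 − 1 = 3 and tw(G) ≤ 3. Conversely, {1, 3, 5, 7} is a clique of size 4, and the vertices of any clique must share a bag in every tree decomposition; so some bag has ≥ 4 vertices and tw(G) ≥ 3. Hence tw(G) = 3 exactly.

Treewidth 3.
One such decomposition:
Bags: B1 = {1, 6, 7, 9}  B2 = {1, 2, 6, 7}  B3 = {1, 5, 6, 7}  B4 = {1, 2, 7, 10}  B5 = {1, 2, 7, 11}  B6 = {1, 6, 7, 8}  B7 = {1, 3, 5, 7}  B8 = {1, 4, 5, 7}
Tree: B1–B2, B2–B3, B2–B4, B2–B5, B1–B6, B3–B7, B7–B8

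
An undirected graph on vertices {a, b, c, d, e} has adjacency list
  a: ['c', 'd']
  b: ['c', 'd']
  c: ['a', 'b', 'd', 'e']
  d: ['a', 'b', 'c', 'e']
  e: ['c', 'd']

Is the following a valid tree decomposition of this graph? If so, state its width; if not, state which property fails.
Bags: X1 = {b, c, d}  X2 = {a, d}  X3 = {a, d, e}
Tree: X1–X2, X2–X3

No — edge (c,a) lies in no bag.

A tree decomposition must satisfy three properties: every vertex lies in some bag; for every edge, both endpoints lie together in some bag; and for every vertex, the bags containing it form a connected subtree. Here edge (c,a) lies in no bag, so the decomposition is invalid.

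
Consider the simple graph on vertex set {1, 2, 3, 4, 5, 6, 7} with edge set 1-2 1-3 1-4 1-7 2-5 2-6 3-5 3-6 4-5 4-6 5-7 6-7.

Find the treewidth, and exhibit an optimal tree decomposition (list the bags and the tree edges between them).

Treewidth 3.
Bags: B1 = {1, 4, 5, 6}  B2 = {1, 2, 5, 6}  B3 = {1, 3, 5, 6}  B4 = {1, 5, 6, 7}
Tree: B1–B2, B2–B3, B3–B4

Each bag holds 4 vertices, so the decomposition has width 3, which upper-bounds the treewidth. For the lower bound: the 4 vertex sets {4,6}, {1,2}, {5}, {3} are disjoint, each induces a connected subgraph, and every pair is joined by at least one edge of G. Contracting each set to a single vertex therefore yields K_{4} as a minor, and since treewidth is minor-monotone, tw(G) ≥ tw(K_{4}) = 3. Hence tw(G) = 3 exactly.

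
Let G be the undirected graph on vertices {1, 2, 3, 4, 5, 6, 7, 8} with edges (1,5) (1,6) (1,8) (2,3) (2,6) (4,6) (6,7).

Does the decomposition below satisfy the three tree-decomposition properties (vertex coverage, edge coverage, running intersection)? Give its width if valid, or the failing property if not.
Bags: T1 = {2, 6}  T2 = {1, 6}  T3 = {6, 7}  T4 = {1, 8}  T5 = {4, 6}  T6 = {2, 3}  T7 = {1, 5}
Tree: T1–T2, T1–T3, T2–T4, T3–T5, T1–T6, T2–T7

Vertex coverage: the bags together contain {1, 2, 3, 4, 5, 6, 7, 8}, the full vertex set. Edge coverage: each edge of G has both endpoints in at least one bag. Running intersection: for every vertex, the bags containing it form a connected subtree. All three properties hold, so this is a valid tree decomposition of width max|bag| − 1 = 1, and hence tw(G) ≤ 1.

Yes; width 1.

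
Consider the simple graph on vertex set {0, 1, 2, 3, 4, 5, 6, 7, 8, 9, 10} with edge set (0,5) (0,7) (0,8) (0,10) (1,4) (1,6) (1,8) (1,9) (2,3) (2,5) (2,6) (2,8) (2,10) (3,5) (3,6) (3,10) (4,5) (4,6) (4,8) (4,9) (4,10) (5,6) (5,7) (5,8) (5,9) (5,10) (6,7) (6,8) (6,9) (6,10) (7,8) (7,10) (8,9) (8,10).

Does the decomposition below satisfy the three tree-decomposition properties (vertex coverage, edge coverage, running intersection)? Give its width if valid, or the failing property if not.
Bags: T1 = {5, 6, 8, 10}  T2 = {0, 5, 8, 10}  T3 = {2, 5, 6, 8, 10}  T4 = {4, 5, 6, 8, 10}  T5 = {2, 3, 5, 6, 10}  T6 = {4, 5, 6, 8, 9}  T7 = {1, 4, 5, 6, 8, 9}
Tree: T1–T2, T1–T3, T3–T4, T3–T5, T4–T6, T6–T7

A tree decomposition must satisfy three properties: every vertex lies in some bag; for every edge, both endpoints lie together in some bag; and for every vertex, the bags containing it form a connected subtree. Here vertex 7 appears in no bag, so the decomposition is invalid.

No — vertex 7 appears in no bag.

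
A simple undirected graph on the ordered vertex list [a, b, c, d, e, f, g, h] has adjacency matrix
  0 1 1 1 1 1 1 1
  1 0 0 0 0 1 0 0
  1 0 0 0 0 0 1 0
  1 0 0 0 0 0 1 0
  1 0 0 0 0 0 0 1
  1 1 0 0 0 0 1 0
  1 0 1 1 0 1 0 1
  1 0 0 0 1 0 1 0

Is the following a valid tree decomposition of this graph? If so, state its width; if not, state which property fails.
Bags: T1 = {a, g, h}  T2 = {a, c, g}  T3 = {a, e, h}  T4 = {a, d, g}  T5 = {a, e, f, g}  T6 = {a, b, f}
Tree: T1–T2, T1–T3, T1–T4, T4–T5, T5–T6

A tree decomposition must satisfy three properties: every vertex lies in some bag; for every edge, both endpoints lie together in some bag; and for every vertex, the bags containing it form a connected subtree. Here bags containing vertex e are not connected in the tree, so the decomposition is invalid.

No — bags containing vertex e are not connected in the tree.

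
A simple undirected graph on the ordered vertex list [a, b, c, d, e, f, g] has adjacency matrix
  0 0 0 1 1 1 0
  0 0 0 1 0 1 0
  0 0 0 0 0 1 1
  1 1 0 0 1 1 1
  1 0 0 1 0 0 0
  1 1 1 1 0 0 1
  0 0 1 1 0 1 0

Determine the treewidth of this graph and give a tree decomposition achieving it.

Each bag holds 3 vertices, so the decomposition has width 2, which upper-bounds the treewidth. Conversely, {a, d, e} is a clique of size 3, and the vertices of any clique must share a bag in every tree decomposition; so some bag has ≥ 3 vertices and tw(G) ≥ 2. Therefore the treewidth is 2.

Treewidth 2.
One such decomposition:
Bags: B1 = {d, f, g}  B2 = {c, f, g}  B3 = {b, d, f}  B4 = {a, d, f}  B5 = {a, d, e}
Tree: B1–B2, B1–B3, B1–B4, B4–B5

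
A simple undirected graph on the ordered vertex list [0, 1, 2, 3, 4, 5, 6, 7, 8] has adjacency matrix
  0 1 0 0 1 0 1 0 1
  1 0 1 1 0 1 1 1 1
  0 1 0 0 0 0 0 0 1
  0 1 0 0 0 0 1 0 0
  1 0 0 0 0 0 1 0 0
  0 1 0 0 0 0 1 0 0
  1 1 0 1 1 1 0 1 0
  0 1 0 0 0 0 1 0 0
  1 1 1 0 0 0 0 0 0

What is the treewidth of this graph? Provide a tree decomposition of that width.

Treewidth 2.
Bags: B1 = {1, 6, 7}  B2 = {0, 1, 6}  B3 = {0, 1, 8}  B4 = {0, 4, 6}  B5 = {1, 2, 8}  B6 = {1, 3, 6}  B7 = {1, 5, 6}
Tree: B1–B2, B2–B3, B2–B4, B3–B5, B1–B6, B6–B7

Each bag holds 3 vertices, so the decomposition has width 2, which upper-bounds the treewidth. On the other hand G contains the 3-clique {0, 1, 8}. A clique must lie in a single bag of any decomposition, so no decomposition can have width below 2. Combining the bounds, tw(G) = 2.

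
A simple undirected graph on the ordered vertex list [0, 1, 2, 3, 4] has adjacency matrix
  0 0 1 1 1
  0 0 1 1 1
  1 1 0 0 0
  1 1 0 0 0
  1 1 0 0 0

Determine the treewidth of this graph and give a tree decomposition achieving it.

The largest bag has 3 vertices, giving width 2; this decomposition certifies tw(G) ≤ 2. Since 0–4–1–3–0 is a cycle in G, G is not acyclic. Forests are exactly the graphs of treewidth ≤ 1, so tw(G) ≥ 2. The upper and lower bounds meet at 2, so that is the treewidth.

Treewidth 2.
Bags: B1 = {0, 1, 4}  B2 = {0, 1, 3}  B3 = {0, 1, 2}
Tree: B1–B2, B2–B3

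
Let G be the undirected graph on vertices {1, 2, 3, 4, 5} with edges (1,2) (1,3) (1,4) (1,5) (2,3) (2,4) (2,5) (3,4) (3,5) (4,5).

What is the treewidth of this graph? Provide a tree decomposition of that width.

With just one bag of size 5, the width is 5 − 1 = 4, so tw(G) ≤ 4. For the lower bound, the 5 vertices {1, 2, 3, 4, 5} are pairwise adjacent, and any tree decomposition puts a clique entirely inside one bag — forcing width ≥ 4. Therefore the treewidth is 4.

Treewidth 4.
One such decomposition:
Bags: B1 = {1, 2, 3, 4, 5}
Tree: (single bag)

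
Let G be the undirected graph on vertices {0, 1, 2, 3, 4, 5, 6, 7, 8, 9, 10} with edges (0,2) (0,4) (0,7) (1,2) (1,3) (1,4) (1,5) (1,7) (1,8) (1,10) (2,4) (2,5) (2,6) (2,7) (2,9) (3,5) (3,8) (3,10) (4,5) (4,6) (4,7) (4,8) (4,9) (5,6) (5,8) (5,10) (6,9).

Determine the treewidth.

3

A width-3 tree decomposition is:
Bags: B1 = {1, 2, 4, 5}  B2 = {2, 4, 5, 6}  B3 = {2, 4, 6, 9}  B4 = {1, 4, 5, 8}  B5 = {1, 2, 4, 7}  B6 = {0, 2, 4, 7}  B7 = {1, 3, 5, 8}  B8 = {1, 3, 5, 10}
Tree: B1–B2, B2–B3, B1–B4, B1–B5, B5–B6, B4–B7, B7–B8
Each bag holds 4 vertices, so the decomposition has width 3, which upper-bounds the treewidth. On the other hand G contains the 4-clique {1, 3, 5, 10}. A clique must lie in a single bag of any decomposition, so no decomposition can have width below 3. Therefore the treewidth is 3.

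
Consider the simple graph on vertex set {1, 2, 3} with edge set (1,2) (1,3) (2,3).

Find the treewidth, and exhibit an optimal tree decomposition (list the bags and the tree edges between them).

With just one bag of size 3, the width is 3 − 1 = 2, so tw(G) ≤ 2. Conversely, {1, 2, 3} is a clique of size 3, and the vertices of any clique must share a bag in every tree decomposition; so some bag has ≥ 3 vertices and tw(G) ≥ 2. Hence tw(G) = 2 exactly.

Treewidth 2.
One such decomposition:
Bags: B1 = {1, 2, 3}
Tree: (single bag)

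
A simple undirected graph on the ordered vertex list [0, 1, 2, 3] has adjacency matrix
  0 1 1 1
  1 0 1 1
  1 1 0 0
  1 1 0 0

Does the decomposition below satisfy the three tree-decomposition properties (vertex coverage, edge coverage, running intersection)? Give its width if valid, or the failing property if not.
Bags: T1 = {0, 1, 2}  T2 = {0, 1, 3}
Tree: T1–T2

Yes; width 2.

Checking the three conditions: (i) the bags cover all of {0, 1, 2, 3}; (ii) for each edge, some bag contains both endpoints; (iii) the bags containing any fixed vertex form a subtree. All hold, so the decomposition is valid with width 3 − 1 = 2.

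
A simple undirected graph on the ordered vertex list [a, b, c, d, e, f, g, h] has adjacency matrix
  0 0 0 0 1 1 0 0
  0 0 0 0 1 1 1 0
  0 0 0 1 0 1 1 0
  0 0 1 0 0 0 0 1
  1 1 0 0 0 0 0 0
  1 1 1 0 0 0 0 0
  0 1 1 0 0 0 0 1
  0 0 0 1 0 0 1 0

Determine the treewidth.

2

A width-2 tree decomposition is:
Bags: B1 = {c, d, h}  B2 = {c, g, h}  B3 = {c, f, g}  B4 = {b, f, g}  B5 = {a, b, f}  B6 = {a, b, e}
Tree: B1–B2, B2–B3, B3–B4, B4–B5, B5–B6
Each bag holds 3 vertices, so the decomposition has width 2, which upper-bounds the treewidth. Since d–h–g–c–d is a cycle in G, G is not acyclic. Forests are exactly the graphs of treewidth ≤ 1, so tw(G) ≥ 2. Therefore the treewidth is 2.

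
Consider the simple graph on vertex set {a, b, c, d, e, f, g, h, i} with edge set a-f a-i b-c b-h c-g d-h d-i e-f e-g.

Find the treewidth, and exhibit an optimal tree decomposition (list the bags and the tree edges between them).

Every bag has size at most 3, so the width is 3 − 1 = 2 and tw(G) ≤ 2. For the lower bound, G contains the cycle b–c–g–e–f–a–i–d–h–b, so G is not a forest; only forests have treewidth ≤ 1, hence tw(G) ≥ 2. Hence tw(G) = 2 exactly.

Treewidth 2.
One such decomposition:
Bags: B1 = {b, c, g}  B2 = {b, e, g}  B3 = {b, e, f}  B4 = {a, b, f}  B5 = {a, b, i}  B6 = {b, d, i}  B7 = {b, d, h}
Tree: B1–B2, B2–B3, B3–B4, B4–B5, B5–B6, B6–B7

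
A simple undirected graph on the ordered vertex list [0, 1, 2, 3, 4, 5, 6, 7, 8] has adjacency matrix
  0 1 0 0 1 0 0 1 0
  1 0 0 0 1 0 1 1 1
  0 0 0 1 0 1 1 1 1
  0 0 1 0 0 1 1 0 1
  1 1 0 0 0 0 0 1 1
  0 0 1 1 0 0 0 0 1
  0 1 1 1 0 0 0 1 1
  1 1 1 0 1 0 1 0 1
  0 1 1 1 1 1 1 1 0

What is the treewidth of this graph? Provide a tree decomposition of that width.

The largest bag has 4 vertices, giving width 3; this decomposition certifies tw(G) ≤ 3. Conversely, {0, 1, 4, 7} is a clique of size 4, and the vertices of any clique must share a bag in every tree decomposition; so some bag has ≥ 4 vertices and tw(G) ≥ 3. The upper and lower bounds meet at 3, so that is the treewidth.

Treewidth 3.
Bags: B1 = {1, 6, 7, 8}  B2 = {2, 6, 7, 8}  B3 = {2, 3, 6, 8}  B4 = {1, 4, 7, 8}  B5 = {2, 3, 5, 8}  B6 = {0, 1, 4, 7}
Tree: B1–B2, B2–B3, B1–B4, B3–B5, B4–B6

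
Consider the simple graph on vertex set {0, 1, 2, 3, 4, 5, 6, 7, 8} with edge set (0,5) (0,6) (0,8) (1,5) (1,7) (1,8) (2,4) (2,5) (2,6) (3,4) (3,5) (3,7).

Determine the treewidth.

A width-3 tree decomposition is:
Bags: B1 = {1, 3, 4, 7}  B2 = {1, 3, 4, 5}  B3 = {1, 2, 4, 5}  B4 = {1, 2, 5, 8}  B5 = {0, 2, 5, 8}  B6 = {0, 2, 6, 8}
Tree: B1–B2, B2–B3, B3–B4, B4–B5, B5–B6
Each bag holds 4 vertices, so the decomposition has width 3, which upper-bounds the treewidth. For the lower bound: the 4 vertex sets {3,4,7}, {1}, {5}, {0,2,6,8} are disjoint, each induces a connected subgraph, and every pair is joined by at least one edge of G. Contracting each set to a single vertex therefore yields K_{4} as a minor, and since treewidth is minor-monotone, tw(G) ≥ tw(K_{4}) = 3. Hence tw(G) = 3 exactly.

3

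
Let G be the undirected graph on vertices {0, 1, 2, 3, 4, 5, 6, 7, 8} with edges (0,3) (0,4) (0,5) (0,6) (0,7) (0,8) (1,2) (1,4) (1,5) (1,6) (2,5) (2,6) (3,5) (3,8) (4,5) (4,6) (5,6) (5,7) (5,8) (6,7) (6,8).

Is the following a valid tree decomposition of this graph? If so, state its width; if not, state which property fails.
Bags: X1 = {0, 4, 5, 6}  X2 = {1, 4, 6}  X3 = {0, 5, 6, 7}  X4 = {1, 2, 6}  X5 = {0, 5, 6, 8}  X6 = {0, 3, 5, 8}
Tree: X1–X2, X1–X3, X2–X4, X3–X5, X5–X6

No — edge (5,1) lies in no bag.

A tree decomposition must satisfy three properties: every vertex lies in some bag; for every edge, both endpoints lie together in some bag; and for every vertex, the bags containing it form a connected subtree. Here edge (5,1) lies in no bag, so the decomposition is invalid.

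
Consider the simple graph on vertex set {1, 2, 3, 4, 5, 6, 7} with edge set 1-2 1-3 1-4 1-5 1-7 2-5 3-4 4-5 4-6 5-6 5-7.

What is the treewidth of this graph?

2

A width-2 tree decomposition is:
Bags: B1 = {1, 5, 7}  B2 = {1, 2, 5}  B3 = {1, 4, 5}  B4 = {1, 3, 4}  B5 = {4, 5, 6}
Tree: B1–B2, B1–B3, B3–B4, B3–B5
Every bag has size at most 3, so the width is 3 − 1 = 2 and tw(G) ≤ 2. Conversely, {1, 3, 4} is a clique of size 3, and the vertices of any clique must share a bag in every tree decomposition; so some bag has ≥ 3 vertices and tw(G) ≥ 2. Hence tw(G) = 2 exactly.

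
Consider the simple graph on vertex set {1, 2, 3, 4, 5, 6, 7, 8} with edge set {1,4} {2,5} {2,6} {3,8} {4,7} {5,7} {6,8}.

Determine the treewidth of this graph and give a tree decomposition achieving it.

Each bag holds 2 vertices, so the decomposition has width 1, which upper-bounds the treewidth. G has an edge, so its treewidth is at least 1. Hence tw(G) = 1 exactly.

Treewidth 1.
One optimal decomposition is:
Bags: B1 = {3, 8}  B2 = {6, 8}  B3 = {2, 6}  B4 = {2, 5}  B5 = {5, 7}  B6 = {4, 7}  B7 = {1, 4}
Tree: B1–B2, B2–B3, B3–B4, B4–B5, B5–B6, B6–B7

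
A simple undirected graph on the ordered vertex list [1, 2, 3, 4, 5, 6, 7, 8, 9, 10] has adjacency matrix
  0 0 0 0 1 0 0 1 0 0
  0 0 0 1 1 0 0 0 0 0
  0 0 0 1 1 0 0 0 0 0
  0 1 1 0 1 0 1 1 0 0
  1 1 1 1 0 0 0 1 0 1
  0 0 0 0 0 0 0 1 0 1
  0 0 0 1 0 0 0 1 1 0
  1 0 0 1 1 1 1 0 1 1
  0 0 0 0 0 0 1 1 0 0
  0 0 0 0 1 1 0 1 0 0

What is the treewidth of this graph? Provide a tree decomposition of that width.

Treewidth 2.
One optimal decomposition is:
Bags: B1 = {2, 4, 5}  B2 = {4, 5, 8}  B3 = {4, 7, 8}  B4 = {5, 8, 10}  B5 = {6, 8, 10}  B6 = {7, 8, 9}  B7 = {3, 4, 5}  B8 = {1, 5, 8}
Tree: B1–B2, B2–B3, B2–B4, B4–B5, B3–B6, B2–B7, B2–B8

The largest bag has 3 vertices, giving width 2; this decomposition certifies tw(G) ≤ 2. Conversely, {7, 8, 9} is a clique of size 3, and the vertices of any clique must share a bag in every tree decomposition; so some bag has ≥ 3 vertices and tw(G) ≥ 2. Hence tw(G) = 2 exactly.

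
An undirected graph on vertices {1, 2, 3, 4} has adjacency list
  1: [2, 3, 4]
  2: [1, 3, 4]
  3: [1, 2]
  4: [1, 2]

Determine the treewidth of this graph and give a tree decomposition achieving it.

Treewidth 2.
Bags: B1 = {1, 2, 3}  B2 = {1, 2, 4}
Tree: B1–B2

Every bag has size at most 3, so the width is 3 − 1 = 2 and tw(G) ≤ 2. For the lower bound, the 3 vertices {1, 2, 3} are pairwise adjacent, and any tree decomposition puts a clique entirely inside one bag — forcing width ≥ 2. The upper and lower bounds meet at 2, so that is the treewidth.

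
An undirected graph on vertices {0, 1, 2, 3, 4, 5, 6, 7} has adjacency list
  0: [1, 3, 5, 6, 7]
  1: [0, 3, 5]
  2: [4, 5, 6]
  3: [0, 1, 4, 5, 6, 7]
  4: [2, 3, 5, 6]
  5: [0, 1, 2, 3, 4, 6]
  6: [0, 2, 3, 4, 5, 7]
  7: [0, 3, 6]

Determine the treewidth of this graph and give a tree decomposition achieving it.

The largest bag has 4 vertices, giving width 3; this decomposition certifies tw(G) ≤ 3. On the other hand G contains the 4-clique {2, 4, 5, 6}. A clique must lie in a single bag of any decomposition, so no decomposition can have width below 3. The upper and lower bounds meet at 3, so that is the treewidth.

Treewidth 3.
One such decomposition:
Bags: B1 = {3, 4, 5, 6}  B2 = {0, 3, 5, 6}  B3 = {0, 1, 3, 5}  B4 = {2, 4, 5, 6}  B5 = {0, 3, 6, 7}
Tree: B1–B2, B2–B3, B1–B4, B2–B5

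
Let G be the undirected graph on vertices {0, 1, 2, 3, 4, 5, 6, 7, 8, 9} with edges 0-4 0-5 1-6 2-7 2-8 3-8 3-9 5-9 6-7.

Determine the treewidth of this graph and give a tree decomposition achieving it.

Every bag has size at most 2, so the width is 2 − 1 = 1 and tw(G) ≤ 1. Since G has at least one edge (e.g. 1–6), it is not an edgeless graph, so tw(G) ≥ 1. Hence tw(G) = 1 exactly.

Treewidth 1.
One optimal decomposition is:
Bags: B1 = {1, 6}  B2 = {6, 7}  B3 = {2, 7}  B4 = {2, 8}  B5 = {3, 8}  B6 = {3, 9}  B7 = {5, 9}  B8 = {0, 5}  B9 = {0, 4}
Tree: B1–B2, B2–B3, B3–B4, B4–B5, B5–B6, B6–B7, B7–B8, B8–B9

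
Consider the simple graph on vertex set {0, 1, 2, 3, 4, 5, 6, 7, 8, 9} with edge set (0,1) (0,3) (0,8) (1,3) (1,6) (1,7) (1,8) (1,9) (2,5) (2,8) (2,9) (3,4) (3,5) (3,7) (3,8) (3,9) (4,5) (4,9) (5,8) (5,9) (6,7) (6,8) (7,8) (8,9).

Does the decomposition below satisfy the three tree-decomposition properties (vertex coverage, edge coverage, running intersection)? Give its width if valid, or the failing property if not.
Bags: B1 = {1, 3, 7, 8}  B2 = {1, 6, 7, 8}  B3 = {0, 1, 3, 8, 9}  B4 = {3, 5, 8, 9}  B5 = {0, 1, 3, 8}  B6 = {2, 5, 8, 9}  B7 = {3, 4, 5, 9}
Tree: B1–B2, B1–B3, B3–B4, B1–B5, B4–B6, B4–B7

A tree decomposition must satisfy three properties: every vertex lies in some bag; for every edge, both endpoints lie together in some bag; and for every vertex, the bags containing it form a connected subtree. Here bags containing vertex 0 are not connected in the tree, so the decomposition is invalid.

No — bags containing vertex 0 are not connected in the tree.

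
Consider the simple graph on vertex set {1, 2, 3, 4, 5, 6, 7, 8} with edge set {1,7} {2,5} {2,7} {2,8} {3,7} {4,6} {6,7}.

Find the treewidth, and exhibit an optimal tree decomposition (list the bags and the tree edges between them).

Each bag holds 2 vertices, so the decomposition has width 1, which upper-bounds the treewidth. Since G has at least one edge (e.g. 2–5), it is not an edgeless graph, so tw(G) ≥ 1. Therefore the treewidth is 1.

Treewidth 1.
One optimal decomposition is:
Bags: B1 = {2, 5}  B2 = {2, 7}  B3 = {2, 8}  B4 = {6, 7}  B5 = {4, 6}  B6 = {3, 7}  B7 = {1, 7}
Tree: B1–B2, B1–B3, B2–B4, B4–B5, B4–B6, B4–B7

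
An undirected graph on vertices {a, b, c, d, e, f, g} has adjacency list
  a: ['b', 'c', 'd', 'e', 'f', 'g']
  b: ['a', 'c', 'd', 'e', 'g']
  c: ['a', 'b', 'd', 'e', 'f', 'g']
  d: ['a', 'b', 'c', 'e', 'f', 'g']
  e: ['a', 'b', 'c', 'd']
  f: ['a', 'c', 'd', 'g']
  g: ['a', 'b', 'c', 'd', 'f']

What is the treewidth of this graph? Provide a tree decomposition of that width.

Treewidth 4.
One optimal decomposition is:
Bags: B1 = {a, b, c, d, g}  B2 = {a, b, c, d, e}  B3 = {a, c, d, f, g}
Tree: B1–B2, B1–B3

Every bag has size at most 5, so the width is 5 − 1 = 4 and tw(G) ≤ 4. On the other hand G contains the 5-clique {a, c, d, f, g}. A clique must lie in a single bag of any decomposition, so no decomposition can have width below 4. The upper and lower bounds meet at 4, so that is the treewidth.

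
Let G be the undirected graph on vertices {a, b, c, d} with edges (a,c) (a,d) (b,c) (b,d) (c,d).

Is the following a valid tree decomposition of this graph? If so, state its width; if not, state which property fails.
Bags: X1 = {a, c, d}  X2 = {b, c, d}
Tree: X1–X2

Yes; width 2.

Vertex coverage: the bags together contain {a, b, c, d}, the full vertex set. Edge coverage: each edge of G has both endpoints in at least one bag. Running intersection: for every vertex, the bags containing it form a connected subtree. All three properties hold, so this is a valid tree decomposition of width max|bag| − 1 = 2, and hence tw(G) ≤ 2.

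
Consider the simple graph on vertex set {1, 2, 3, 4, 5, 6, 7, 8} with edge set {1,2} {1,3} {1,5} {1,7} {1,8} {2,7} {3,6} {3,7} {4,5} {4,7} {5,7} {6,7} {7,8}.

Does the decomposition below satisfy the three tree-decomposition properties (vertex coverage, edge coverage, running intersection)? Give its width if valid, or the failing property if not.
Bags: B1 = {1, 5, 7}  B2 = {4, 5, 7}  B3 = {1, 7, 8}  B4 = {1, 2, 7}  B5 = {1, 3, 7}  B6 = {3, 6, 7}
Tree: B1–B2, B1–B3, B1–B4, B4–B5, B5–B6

Yes; width 2.

Vertex coverage: the bags together contain {1, 2, 3, 4, 5, 6, 7, 8}, the full vertex set. Edge coverage: each edge of G has both endpoints in at least one bag. Running intersection: for every vertex, the bags containing it form a connected subtree. All three properties hold, so this is a valid tree decomposition of width max|bag| − 1 = 2, and hence tw(G) ≤ 2.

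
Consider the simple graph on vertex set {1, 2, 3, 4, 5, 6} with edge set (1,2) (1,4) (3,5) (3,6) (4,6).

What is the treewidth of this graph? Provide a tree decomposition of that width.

Each bag holds 2 vertices, so the decomposition has width 1, which upper-bounds the treewidth. Any graph with an edge has treewidth ≥ 1, and G has the edge 5–3. The upper and lower bounds meet at 1, so that is the treewidth.

Treewidth 1.
Bags: B1 = {3, 5}  B2 = {3, 6}  B3 = {4, 6}  B4 = {1, 4}  B5 = {1, 2}
Tree: B1–B2, B2–B3, B3–B4, B4–B5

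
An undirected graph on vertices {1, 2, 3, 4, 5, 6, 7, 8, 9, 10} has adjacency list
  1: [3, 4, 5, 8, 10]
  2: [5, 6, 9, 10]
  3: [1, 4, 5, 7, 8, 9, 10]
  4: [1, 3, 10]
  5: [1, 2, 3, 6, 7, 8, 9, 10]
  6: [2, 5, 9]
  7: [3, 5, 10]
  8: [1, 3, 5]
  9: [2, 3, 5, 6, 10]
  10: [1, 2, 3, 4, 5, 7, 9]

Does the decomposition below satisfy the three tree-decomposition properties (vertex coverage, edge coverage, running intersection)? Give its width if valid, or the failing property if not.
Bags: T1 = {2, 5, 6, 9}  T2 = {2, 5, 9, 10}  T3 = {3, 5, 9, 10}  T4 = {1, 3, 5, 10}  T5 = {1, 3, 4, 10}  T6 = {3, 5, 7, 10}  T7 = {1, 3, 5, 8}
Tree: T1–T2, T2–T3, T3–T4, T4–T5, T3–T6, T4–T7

Every vertex of G appears in some bag (union = {1, 2, 3, 4, 5, 6, 7, 8, 9, 10}); every edge is covered by a bag; and for each vertex v the set of bags containing v is connected in the bag tree. The decomposition is therefore valid. The largest bag has 4 vertices, so the width is 3.

Yes; width 3.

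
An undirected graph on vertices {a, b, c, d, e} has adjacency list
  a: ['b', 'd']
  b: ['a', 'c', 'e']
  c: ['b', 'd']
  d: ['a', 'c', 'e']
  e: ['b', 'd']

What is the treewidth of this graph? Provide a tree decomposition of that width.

Every bag has size at most 3, so the width is 3 − 1 = 2 and tw(G) ≤ 2. Since c–b–e–d–c is a cycle in G, G is not acyclic. Forests are exactly the graphs of treewidth ≤ 1, so tw(G) ≥ 2. The upper and lower bounds meet at 2, so that is the treewidth.

Treewidth 2.
Bags: B1 = {b, c, d}  B2 = {b, d, e}  B3 = {a, b, d}
Tree: B1–B2, B2–B3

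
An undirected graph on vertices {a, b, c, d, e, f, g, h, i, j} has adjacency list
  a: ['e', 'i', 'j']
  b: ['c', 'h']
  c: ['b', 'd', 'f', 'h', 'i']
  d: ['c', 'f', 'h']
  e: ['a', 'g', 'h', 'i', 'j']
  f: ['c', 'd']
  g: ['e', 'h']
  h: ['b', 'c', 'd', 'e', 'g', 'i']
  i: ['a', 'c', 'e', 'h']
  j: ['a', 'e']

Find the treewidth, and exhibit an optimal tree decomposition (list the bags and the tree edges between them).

Each bag holds 3 vertices, so the decomposition has width 2, which upper-bounds the treewidth. On the other hand G contains the 3-clique {a, e, j}. A clique must lie in a single bag of any decomposition, so no decomposition can have width below 2. Hence tw(G) = 2 exactly.

Treewidth 2.
Bags: B1 = {e, h, i}  B2 = {c, h, i}  B3 = {a, e, i}  B4 = {c, d, h}  B5 = {e, g, h}  B6 = {c, d, f}  B7 = {a, e, j}  B8 = {b, c, h}
Tree: B1–B2, B1–B3, B2–B4, B1–B5, B4–B6, B3–B7, B2–B8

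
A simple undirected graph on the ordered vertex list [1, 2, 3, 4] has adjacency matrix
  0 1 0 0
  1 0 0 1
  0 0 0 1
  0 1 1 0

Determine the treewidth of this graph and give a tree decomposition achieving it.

Treewidth 1.
One such decomposition:
Bags: B1 = {3, 4}  B2 = {2, 4}  B3 = {1, 2}
Tree: B1–B2, B2–B3

The largest bag has 2 vertices, giving width 1; this decomposition certifies tw(G) ≤ 1. Since G has at least one edge (e.g. 3–4), it is not an edgeless graph, so tw(G) ≥ 1. The upper and lower bounds meet at 1, so that is the treewidth.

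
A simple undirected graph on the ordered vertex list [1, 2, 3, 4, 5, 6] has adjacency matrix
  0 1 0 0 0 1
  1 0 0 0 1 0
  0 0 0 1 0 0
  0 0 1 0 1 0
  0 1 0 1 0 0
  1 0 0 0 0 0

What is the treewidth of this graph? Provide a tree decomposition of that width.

Every bag has size at most 2, so the width is 2 − 1 = 1 and tw(G) ≤ 1. Any graph with an edge has treewidth ≥ 1, and G has the edge 3–4. Hence tw(G) = 1 exactly.

Treewidth 1.
Bags: B1 = {3, 4}  B2 = {4, 5}  B3 = {2, 5}  B4 = {1, 2}  B5 = {1, 6}
Tree: B1–B2, B2–B3, B3–B4, B4–B5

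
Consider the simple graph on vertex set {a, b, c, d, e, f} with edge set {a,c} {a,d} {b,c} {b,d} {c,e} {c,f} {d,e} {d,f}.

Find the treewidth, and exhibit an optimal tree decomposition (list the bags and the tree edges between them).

Treewidth 2.
One optimal decomposition is:
Bags: B1 = {b, c, d}  B2 = {a, c, d}  B3 = {c, d, e}  B4 = {c, d, f}
Tree: B1–B2, B2–B3, B3–B4

Each bag holds 3 vertices, so the decomposition has width 2, which upper-bounds the treewidth. The edges c–b–d–a–c form a cycle, so G is not a tree and its treewidth is at least 2. Therefore the treewidth is 2.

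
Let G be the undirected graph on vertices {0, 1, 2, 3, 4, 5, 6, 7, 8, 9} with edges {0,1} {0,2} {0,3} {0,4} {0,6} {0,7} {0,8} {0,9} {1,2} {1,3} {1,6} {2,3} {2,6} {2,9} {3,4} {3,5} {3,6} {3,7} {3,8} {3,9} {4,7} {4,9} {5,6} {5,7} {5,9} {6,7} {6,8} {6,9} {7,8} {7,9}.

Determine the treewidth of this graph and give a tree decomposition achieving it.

Each bag holds 5 vertices, so the decomposition has width 4, which upper-bounds the treewidth. On the other hand G contains the 5-clique {0, 3, 4, 7, 9}. A clique must lie in a single bag of any decomposition, so no decomposition can have width below 4. Therefore the treewidth is 4.

Treewidth 4.
Bags: B1 = {0, 3, 6, 7, 9}  B2 = {0, 3, 6, 7, 8}  B3 = {0, 2, 3, 6, 9}  B4 = {3, 5, 6, 7, 9}  B5 = {0, 1, 2, 3, 6}  B6 = {0, 3, 4, 7, 9}
Tree: B1–B2, B1–B3, B1–B4, B3–B5, B1–B6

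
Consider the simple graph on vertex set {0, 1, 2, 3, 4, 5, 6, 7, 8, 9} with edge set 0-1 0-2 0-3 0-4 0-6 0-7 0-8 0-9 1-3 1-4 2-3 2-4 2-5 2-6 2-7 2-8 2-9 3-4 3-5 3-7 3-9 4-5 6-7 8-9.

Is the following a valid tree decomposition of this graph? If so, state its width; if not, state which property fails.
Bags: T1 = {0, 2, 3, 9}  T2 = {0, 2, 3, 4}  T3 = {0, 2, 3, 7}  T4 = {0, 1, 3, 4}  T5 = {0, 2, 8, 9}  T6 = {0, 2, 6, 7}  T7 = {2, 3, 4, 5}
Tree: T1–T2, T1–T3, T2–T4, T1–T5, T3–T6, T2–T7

Yes; width 3.

Vertex coverage: the bags together contain {0, 1, 2, 3, 4, 5, 6, 7, 8, 9}, the full vertex set. Edge coverage: each edge of G has both endpoints in at least one bag. Running intersection: for every vertex, the bags containing it form a connected subtree. All three properties hold, so this is a valid tree decomposition of width max|bag| − 1 = 3, and hence tw(G) ≤ 3.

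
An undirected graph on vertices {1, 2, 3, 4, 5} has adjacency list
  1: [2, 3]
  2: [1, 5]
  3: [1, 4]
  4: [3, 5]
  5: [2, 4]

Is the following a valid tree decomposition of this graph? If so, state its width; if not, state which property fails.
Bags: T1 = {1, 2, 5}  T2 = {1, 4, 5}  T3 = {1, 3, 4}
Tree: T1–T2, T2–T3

Yes; width 2.

Every vertex of G appears in some bag (union = {1, 2, 3, 4, 5}); every edge is covered by a bag; and for each vertex v the set of bags containing v is connected in the bag tree. The decomposition is therefore valid. The largest bag has 3 vertices, so the width is 2.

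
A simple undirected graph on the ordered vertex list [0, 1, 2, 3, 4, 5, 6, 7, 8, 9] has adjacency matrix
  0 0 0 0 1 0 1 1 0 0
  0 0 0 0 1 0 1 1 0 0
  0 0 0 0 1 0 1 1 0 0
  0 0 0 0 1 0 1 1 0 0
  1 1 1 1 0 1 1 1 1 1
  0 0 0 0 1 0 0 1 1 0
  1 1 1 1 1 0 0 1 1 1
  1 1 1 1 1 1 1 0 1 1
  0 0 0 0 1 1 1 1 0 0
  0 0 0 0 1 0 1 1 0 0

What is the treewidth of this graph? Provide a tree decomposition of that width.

Treewidth 3.
Bags: B1 = {4, 6, 7, 9}  B2 = {1, 4, 6, 7}  B3 = {3, 4, 6, 7}  B4 = {2, 4, 6, 7}  B5 = {4, 6, 7, 8}  B6 = {0, 4, 6, 7}  B7 = {4, 5, 7, 8}
Tree: B1–B2, B1–B3, B2–B4, B3–B5, B5–B6, B5–B7

Every bag has size at most 4, so the width is 4 − 1 = 3 and tw(G) ≤ 3. Conversely, {4, 5, 7, 8} is a clique of size 4, and the vertices of any clique must share a bag in every tree decomposition; so some bag has ≥ 4 vertices and tw(G) ≥ 3. Therefore the treewidth is 3.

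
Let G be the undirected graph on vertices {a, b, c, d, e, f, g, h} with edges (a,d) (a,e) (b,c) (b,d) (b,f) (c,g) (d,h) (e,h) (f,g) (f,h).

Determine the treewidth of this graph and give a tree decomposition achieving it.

The largest bag has 3 vertices, giving width 2; this decomposition certifies tw(G) ≤ 2. The edges e–a–d–h–e form a cycle, so G is not a tree and its treewidth is at least 2. The upper and lower bounds meet at 2, so that is the treewidth.

Treewidth 2.
Bags: B1 = {a, e, h}  B2 = {a, d, h}  B3 = {d, f, h}  B4 = {b, d, f}  B5 = {b, f, g}  B6 = {b, c, g}
Tree: B1–B2, B2–B3, B3–B4, B4–B5, B5–B6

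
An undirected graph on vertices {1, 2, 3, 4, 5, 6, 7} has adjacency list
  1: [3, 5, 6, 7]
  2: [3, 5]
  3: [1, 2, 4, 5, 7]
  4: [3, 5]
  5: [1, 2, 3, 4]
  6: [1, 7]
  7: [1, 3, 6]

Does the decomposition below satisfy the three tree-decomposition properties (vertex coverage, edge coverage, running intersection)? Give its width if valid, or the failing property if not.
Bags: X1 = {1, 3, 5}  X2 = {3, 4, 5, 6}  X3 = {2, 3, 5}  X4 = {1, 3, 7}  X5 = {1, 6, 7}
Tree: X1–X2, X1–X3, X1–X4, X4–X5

No — bags containing vertex 6 are not connected in the tree.

A tree decomposition must satisfy three properties: every vertex lies in some bag; for every edge, both endpoints lie together in some bag; and for every vertex, the bags containing it form a connected subtree. Here bags containing vertex 6 are not connected in the tree, so the decomposition is invalid.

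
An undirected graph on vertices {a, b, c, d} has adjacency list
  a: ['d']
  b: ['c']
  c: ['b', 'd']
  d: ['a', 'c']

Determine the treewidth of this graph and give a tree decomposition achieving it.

Every bag has size at most 2, so the width is 2 − 1 = 1 and tw(G) ≤ 1. Since G has at least one edge (e.g. b–c), it is not an edgeless graph, so tw(G) ≥ 1. Hence tw(G) = 1 exactly.

Treewidth 1.
One such decomposition:
Bags: B1 = {b, c}  B2 = {c, d}  B3 = {a, d}
Tree: B1–B2, B2–B3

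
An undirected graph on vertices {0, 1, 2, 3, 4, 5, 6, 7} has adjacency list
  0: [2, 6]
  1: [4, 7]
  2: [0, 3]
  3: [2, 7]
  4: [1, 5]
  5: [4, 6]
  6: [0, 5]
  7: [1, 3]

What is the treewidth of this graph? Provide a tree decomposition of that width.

Treewidth 2.
One such decomposition:
Bags: B1 = {2, 3, 7}  B2 = {0, 2, 7}  B3 = {0, 6, 7}  B4 = {5, 6, 7}  B5 = {4, 5, 7}  B6 = {1, 4, 7}
Tree: B1–B2, B2–B3, B3–B4, B4–B5, B5–B6

The largest bag has 3 vertices, giving width 2; this decomposition certifies tw(G) ≤ 2. Since 7–3–2–0–6–5–4–1–7 is a cycle in G, G is not acyclic. Forests are exactly the graphs of treewidth ≤ 1, so tw(G) ≥ 2. The upper and lower bounds meet at 2, so that is the treewidth.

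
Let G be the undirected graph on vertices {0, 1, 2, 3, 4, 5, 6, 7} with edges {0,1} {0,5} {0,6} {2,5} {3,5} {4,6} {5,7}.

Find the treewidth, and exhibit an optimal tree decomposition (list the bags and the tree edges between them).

Treewidth 1.
One optimal decomposition is:
Bags: B1 = {0, 5}  B2 = {0, 6}  B3 = {4, 6}  B4 = {0, 1}  B5 = {3, 5}  B6 = {5, 7}  B7 = {2, 5}
Tree: B1–B2, B2–B3, B2–B4, B1–B5, B1–B6, B6–B7

The largest bag has 2 vertices, giving width 1; this decomposition certifies tw(G) ≤ 1. G has an edge, so its treewidth is at least 1. Therefore the treewidth is 1.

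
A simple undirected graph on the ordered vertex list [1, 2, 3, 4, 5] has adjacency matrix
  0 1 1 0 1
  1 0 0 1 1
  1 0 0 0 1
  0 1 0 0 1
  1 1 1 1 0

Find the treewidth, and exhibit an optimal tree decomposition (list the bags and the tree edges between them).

Each bag holds 3 vertices, so the decomposition has width 2, which upper-bounds the treewidth. On the other hand G contains the 3-clique {1, 2, 5}. A clique must lie in a single bag of any decomposition, so no decomposition can have width below 2. Combining the bounds, tw(G) = 2.

Treewidth 2.
Bags: B1 = {2, 4, 5}  B2 = {1, 2, 5}  B3 = {1, 3, 5}
Tree: B1–B2, B2–B3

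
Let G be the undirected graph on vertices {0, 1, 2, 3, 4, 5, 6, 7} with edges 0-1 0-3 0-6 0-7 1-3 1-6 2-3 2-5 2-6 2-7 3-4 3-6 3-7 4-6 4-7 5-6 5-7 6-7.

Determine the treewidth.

3

A width-3 tree decomposition is:
Bags: B1 = {0, 3, 6, 7}  B2 = {3, 4, 6, 7}  B3 = {0, 1, 3, 6}  B4 = {2, 3, 6, 7}  B5 = {2, 5, 6, 7}
Tree: B1–B2, B1–B3, B1–B4, B4–B5
Each bag holds 4 vertices, so the decomposition has width 3, which upper-bounds the treewidth. Conversely, {0, 1, 3, 6} is a clique of size 4, and the vertices of any clique must share a bag in every tree decomposition; so some bag has ≥ 4 vertices and tw(G) ≥ 3. The upper and lower bounds meet at 3, so that is the treewidth.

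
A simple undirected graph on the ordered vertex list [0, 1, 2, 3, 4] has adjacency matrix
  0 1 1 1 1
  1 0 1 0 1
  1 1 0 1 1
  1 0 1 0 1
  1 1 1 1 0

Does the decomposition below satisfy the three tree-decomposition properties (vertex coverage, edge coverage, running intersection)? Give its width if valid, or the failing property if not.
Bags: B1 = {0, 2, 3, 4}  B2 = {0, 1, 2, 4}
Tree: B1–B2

Checking the three conditions: (i) the bags cover all of {0, 1, 2, 3, 4}; (ii) for each edge, some bag contains both endpoints; (iii) the bags containing any fixed vertex form a subtree. All hold, so the decomposition is valid with width 4 − 1 = 3.

Yes; width 3.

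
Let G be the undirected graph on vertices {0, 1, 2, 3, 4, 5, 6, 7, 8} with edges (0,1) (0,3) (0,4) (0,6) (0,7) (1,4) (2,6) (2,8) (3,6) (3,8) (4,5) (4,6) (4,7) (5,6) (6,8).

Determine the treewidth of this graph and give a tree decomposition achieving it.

Treewidth 2.
One such decomposition:
Bags: B1 = {4, 5, 6}  B2 = {0, 4, 6}  B3 = {0, 3, 6}  B4 = {0, 1, 4}  B5 = {3, 6, 8}  B6 = {2, 6, 8}  B7 = {0, 4, 7}
Tree: B1–B2, B2–B3, B2–B4, B3–B5, B5–B6, B2–B7

Every bag has size at most 3, so the width is 3 − 1 = 2 and tw(G) ≤ 2. Conversely, {0, 1, 4} is a clique of size 3, and the vertices of any clique must share a bag in every tree decomposition; so some bag has ≥ 3 vertices and tw(G) ≥ 2. Hence tw(G) = 2 exactly.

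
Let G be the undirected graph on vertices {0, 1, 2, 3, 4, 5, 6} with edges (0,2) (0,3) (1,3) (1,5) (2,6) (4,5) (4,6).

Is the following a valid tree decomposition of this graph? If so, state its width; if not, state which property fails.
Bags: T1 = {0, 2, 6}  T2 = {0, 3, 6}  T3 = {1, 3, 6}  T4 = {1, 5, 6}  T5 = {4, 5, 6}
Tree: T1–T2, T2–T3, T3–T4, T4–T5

Yes; width 2.

Vertex coverage: the bags together contain {0, 1, 2, 3, 4, 5, 6}, the full vertex set. Edge coverage: each edge of G has both endpoints in at least one bag. Running intersection: for every vertex, the bags containing it form a connected subtree. All three properties hold, so this is a valid tree decomposition of width max|bag| − 1 = 2, and hence tw(G) ≤ 2.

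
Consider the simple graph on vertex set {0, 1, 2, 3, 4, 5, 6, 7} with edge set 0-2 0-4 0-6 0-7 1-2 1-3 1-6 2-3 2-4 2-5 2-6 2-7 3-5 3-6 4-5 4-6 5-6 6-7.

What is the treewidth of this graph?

A width-3 tree decomposition is:
Bags: B1 = {2, 3, 5, 6}  B2 = {2, 4, 5, 6}  B3 = {0, 2, 4, 6}  B4 = {1, 2, 3, 6}  B5 = {0, 2, 6, 7}
Tree: B1–B2, B2–B3, B1–B4, B3–B5
The largest bag has 4 vertices, giving width 3; this decomposition certifies tw(G) ≤ 3. For the lower bound, the 4 vertices {0, 2, 4, 6} are pairwise adjacent, and any tree decomposition puts a clique entirely inside one bag — forcing width ≥ 3. Combining the bounds, tw(G) = 3.

3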